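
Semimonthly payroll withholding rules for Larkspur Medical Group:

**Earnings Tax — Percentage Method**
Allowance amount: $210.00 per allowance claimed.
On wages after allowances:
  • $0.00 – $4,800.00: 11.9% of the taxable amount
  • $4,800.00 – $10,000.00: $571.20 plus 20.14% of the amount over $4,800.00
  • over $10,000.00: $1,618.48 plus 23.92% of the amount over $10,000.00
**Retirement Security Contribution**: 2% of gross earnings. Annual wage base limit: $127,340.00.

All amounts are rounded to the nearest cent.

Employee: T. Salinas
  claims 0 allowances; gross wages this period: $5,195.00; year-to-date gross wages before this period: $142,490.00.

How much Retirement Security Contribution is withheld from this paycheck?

Retirement Security Contribution: YTD $142,490.00 ≥ cap $127,340.00 → $0.00

$0.00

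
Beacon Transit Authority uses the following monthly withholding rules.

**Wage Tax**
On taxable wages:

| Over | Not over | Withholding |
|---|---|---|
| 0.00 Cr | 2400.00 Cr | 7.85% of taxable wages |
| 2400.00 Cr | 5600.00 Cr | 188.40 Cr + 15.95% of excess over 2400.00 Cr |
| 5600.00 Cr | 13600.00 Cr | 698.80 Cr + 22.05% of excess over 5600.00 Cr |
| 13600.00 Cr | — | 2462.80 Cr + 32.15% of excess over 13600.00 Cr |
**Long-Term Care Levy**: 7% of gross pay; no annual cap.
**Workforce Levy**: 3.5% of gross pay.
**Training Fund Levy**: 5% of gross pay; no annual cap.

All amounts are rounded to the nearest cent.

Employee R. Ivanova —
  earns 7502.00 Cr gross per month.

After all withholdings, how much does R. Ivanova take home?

5221.00 Cr

Wage Tax: taxable = 7502.00 Cr
  698.80 Cr + 22.05% × (7502.00 Cr − 5600.00 Cr) = 698.80 Cr + 22.05% × 1902.00 Cr = 1118.19 Cr
Long-Term Care Levy: 7% × 7502.00 Cr = 525.14 Cr
Workforce Levy: 3.5% × 7502.00 Cr = 262.57 Cr
Training Fund Levy: 5% × 7502.00 Cr = 375.10 Cr
Total withheld: 1118.19 Cr + 525.14 Cr + 262.57 Cr + 375.10 Cr = 2281.00 Cr
Net pay: 7502.00 Cr − 2281.00 Cr = 5221.00 Cr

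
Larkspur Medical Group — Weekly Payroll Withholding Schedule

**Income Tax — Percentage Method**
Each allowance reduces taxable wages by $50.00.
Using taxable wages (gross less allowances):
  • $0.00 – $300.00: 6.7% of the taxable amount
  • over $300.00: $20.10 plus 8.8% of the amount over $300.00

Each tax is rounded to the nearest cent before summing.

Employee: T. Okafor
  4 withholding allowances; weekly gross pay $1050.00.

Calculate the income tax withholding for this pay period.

Income Tax: taxable = $1050.00 − 4×$50.00 = $850.00
  $20.10 + 8.8% × ($850.00 − $300.00) = $20.10 + 8.8% × $550.00 = $68.50

$68.50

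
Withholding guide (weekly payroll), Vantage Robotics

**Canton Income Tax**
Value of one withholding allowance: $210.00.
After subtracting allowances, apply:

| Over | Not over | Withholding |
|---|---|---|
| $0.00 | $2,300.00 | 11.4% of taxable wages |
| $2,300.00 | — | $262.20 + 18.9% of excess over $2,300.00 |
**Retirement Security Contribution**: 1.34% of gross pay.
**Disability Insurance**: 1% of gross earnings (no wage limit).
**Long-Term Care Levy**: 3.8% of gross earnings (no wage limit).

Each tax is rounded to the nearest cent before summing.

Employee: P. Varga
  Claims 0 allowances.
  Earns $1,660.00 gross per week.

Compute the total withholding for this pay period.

$291.16

Canton Income Tax: taxable = $1,660.00
  11.4% × $1,660.00 = $189.24
Retirement Security Contribution: 1.34% × $1,660.00 = $22.24
Disability Insurance: 1% × $1,660.00 = $16.60
Long-Term Care Levy: 3.8% × $1,660.00 = $63.08
Total: $189.24 + $22.24 + $16.60 + $63.08 = $291.16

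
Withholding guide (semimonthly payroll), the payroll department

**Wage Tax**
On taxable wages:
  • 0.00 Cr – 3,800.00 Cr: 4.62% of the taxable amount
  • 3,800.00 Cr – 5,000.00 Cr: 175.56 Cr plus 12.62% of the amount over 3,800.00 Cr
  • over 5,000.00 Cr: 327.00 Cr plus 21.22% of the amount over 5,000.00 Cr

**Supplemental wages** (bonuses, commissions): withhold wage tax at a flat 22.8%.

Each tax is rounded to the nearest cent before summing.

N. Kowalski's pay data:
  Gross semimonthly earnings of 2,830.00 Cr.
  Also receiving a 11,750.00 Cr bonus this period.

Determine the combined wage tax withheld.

2,809.75 Cr

Wage Tax: taxable = 2,830.00 Cr
  4.62% × 2,830.00 Cr = 130.75 Cr
Supplemental (22.8% flat on bonus): 22.8% × 11,750.00 Cr = 2,679.00 Cr
Total wage tax: 130.75 Cr + 2,679.00 Cr = 2,809.75 Cr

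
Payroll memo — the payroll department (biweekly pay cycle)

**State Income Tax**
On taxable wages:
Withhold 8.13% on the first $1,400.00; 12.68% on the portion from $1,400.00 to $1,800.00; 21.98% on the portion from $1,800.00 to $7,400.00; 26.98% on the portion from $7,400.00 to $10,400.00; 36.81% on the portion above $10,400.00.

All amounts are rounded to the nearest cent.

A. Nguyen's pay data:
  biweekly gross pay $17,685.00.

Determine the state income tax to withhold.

$4,886.43

State Income Tax: taxable = $17,685.00
  $2,204.82 + 36.81% × ($17,685.00 − $10,400.00) = $2,204.82 + 36.81% × $7,285.00 = $4,886.43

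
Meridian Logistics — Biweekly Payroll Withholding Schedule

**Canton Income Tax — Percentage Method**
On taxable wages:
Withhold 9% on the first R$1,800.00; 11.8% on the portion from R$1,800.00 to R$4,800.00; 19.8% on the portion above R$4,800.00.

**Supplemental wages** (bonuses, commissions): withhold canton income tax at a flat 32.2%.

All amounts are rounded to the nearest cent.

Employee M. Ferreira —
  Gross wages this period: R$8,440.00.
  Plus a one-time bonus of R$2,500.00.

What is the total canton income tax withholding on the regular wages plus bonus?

Canton Income Tax: taxable = R$8,440.00
  R$516.00 + 19.8% × (R$8,440.00 − R$4,800.00) = R$516.00 + 19.8% × R$3,640.00 = R$1,236.72
Supplemental (32.2% flat on bonus): 32.2% × R$2,500.00 = R$805.00
Total canton income tax: R$1,236.72 + R$805.00 = R$2,041.72

R$2,041.72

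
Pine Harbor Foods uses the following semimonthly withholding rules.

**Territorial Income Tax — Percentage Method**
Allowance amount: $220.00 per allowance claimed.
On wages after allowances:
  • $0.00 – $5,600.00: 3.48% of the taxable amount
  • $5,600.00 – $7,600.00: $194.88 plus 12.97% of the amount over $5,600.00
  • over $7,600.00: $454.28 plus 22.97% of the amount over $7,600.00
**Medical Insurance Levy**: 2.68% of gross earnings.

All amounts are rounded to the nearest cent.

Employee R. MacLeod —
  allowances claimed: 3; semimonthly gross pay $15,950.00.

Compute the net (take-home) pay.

Territorial Income Tax: taxable = $15,950.00 − 3×$220.00 = $15,290.00
  $454.28 + 22.97% × ($15,290.00 − $7,600.00) = $454.28 + 22.97% × $7,690.00 = $2,220.67
Medical Insurance Levy: 2.68% × $15,950.00 = $427.46
Total withheld: $2,220.67 + $427.46 = $2,648.13
Net pay: $15,950.00 − $2,648.13 = $13,301.87

$13,301.87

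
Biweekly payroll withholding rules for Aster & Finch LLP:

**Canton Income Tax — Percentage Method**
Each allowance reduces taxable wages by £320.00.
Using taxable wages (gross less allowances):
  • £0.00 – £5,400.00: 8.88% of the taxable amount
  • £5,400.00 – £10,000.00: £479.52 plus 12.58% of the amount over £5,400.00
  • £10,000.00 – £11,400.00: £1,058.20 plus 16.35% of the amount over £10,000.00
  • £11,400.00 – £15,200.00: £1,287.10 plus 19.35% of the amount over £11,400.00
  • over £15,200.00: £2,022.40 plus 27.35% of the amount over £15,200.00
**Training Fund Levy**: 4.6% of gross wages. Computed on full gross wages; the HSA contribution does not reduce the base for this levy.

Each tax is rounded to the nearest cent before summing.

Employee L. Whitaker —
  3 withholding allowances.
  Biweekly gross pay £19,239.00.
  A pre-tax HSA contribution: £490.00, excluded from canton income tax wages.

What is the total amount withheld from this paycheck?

£3,615.48

Canton Income Tax: taxable = £19,239.00 − £490.00 − 3×£320.00 = £17,789.00
  £2,022.40 + 27.35% × (£17,789.00 − £15,200.00) = £2,022.40 + 27.35% × £2,589.00 = £2,730.49
Training Fund Levy: 4.6% × £19,239.00 = £884.99
Total: £2,730.49 + £884.99 = £3,615.48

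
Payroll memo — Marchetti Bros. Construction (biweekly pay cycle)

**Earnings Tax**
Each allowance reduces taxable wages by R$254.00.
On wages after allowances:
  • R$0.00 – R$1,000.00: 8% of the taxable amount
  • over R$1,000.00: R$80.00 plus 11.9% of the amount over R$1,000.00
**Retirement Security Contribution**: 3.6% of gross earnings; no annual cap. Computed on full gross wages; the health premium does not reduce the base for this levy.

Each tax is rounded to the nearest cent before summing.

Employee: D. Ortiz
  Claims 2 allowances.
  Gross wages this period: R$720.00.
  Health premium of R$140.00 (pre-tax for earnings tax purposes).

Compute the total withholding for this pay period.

Earnings Tax: taxable = R$720.00 − R$140.00 − 2×R$254.00 = R$72.00
  8% × R$72.00 = R$5.76
Retirement Security Contribution: 3.6% × R$720.00 = R$25.92
Total: R$5.76 + R$25.92 = R$31.68

R$31.68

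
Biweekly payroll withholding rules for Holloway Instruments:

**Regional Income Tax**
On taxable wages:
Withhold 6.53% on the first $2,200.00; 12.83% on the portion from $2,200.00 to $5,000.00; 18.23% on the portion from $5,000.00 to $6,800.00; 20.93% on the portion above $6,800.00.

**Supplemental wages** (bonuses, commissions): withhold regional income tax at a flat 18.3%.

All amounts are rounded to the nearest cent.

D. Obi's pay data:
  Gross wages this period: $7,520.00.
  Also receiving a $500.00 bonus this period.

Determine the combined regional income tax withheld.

Regional Income Tax: taxable = $7,520.00
  $831.04 + 20.93% × ($7,520.00 − $6,800.00) = $831.04 + 20.93% × $720.00 = $981.74
Supplemental (18.3% flat on bonus): 18.3% × $500.00 = $91.50
Total regional income tax: $981.74 + $91.50 = $1,073.24

$1,073.24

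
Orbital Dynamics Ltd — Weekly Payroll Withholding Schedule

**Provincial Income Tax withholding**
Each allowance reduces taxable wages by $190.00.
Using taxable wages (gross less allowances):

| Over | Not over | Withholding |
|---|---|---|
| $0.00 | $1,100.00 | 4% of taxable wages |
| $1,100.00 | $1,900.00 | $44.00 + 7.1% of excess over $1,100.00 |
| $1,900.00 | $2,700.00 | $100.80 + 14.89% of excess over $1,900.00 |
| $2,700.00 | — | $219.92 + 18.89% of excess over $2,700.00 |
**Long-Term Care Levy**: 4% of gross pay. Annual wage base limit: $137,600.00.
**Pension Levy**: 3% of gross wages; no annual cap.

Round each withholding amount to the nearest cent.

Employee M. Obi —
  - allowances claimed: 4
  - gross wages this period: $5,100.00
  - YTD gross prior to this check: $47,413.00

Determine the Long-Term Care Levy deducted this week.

Long-Term Care Levy: 4% × $5,100.00 = $204.00

$204.00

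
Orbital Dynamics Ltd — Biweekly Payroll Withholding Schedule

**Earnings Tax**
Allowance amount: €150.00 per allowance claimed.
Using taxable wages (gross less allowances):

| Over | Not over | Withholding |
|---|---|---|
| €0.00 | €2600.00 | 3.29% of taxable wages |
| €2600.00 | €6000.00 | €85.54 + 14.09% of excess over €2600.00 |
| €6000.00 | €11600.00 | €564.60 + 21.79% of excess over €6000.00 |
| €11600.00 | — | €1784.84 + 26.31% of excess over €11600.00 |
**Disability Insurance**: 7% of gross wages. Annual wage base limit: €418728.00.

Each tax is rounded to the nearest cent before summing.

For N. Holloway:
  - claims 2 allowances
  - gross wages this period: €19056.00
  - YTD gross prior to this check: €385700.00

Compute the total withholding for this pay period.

€5001.50

Earnings Tax: taxable = €19056.00 − 2×€150.00 = €18756.00
  €1784.84 + 26.31% × (€18756.00 − €11600.00) = €1784.84 + 26.31% × €7156.00 = €3667.58
Disability Insurance: 7% × €19056.00 = €1333.92
Total: €3667.58 + €1333.92 = €5001.50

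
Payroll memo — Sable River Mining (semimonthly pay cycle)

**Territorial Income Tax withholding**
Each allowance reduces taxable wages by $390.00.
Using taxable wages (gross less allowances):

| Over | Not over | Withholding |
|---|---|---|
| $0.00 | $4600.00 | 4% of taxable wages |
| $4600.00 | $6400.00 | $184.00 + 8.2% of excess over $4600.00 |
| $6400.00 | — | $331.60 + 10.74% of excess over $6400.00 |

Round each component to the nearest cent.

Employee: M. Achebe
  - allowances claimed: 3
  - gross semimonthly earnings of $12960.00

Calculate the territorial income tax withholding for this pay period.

$910.49

Territorial Income Tax: taxable = $12960.00 − 3×$390.00 = $11790.00
  $331.60 + 10.74% × ($11790.00 − $6400.00) = $331.60 + 10.74% × $5390.00 = $910.49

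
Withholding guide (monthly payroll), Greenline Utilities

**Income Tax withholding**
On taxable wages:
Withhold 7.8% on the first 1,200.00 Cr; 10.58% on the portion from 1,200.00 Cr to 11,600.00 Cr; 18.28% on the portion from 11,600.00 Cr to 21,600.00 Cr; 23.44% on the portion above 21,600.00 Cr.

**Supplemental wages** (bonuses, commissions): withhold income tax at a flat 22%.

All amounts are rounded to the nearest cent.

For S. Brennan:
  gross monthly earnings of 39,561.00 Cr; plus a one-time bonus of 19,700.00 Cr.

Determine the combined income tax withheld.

11,565.98 Cr

Income Tax: taxable = 39,561.00 Cr
  3,021.92 Cr + 23.44% × (39,561.00 Cr − 21,600.00 Cr) = 3,021.92 Cr + 23.44% × 17,961.00 Cr = 7,231.98 Cr
Supplemental (22% flat on bonus): 22% × 19,700.00 Cr = 4,334.00 Cr
Total income tax: 7,231.98 Cr + 4,334.00 Cr = 11,565.98 Cr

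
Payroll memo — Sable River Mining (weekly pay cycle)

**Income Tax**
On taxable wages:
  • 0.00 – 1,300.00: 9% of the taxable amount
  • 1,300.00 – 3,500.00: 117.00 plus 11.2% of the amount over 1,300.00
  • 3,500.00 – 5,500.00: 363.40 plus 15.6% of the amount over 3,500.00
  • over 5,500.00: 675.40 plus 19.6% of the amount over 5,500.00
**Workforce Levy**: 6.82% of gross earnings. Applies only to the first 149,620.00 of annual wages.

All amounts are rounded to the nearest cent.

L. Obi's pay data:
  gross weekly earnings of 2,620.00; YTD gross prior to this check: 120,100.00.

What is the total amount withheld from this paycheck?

Income Tax: taxable = 2,620.00
  117.00 + 11.2% × (2,620.00 − 1,300.00) = 117.00 + 11.2% × 1,320.00 = 264.84
Workforce Levy: 6.82% × 2,620.00 = 178.68
Total: 264.84 + 178.68 = 443.52

443.52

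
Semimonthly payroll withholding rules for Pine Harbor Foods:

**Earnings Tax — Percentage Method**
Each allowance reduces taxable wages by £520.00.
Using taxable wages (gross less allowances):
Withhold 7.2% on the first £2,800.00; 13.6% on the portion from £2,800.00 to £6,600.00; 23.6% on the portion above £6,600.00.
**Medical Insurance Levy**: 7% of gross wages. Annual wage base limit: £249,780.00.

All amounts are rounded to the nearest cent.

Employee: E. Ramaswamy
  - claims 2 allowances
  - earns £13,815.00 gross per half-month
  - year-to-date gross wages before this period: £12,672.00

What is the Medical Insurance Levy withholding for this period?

Medical Insurance Levy: 7% × £13,815.00 = £967.05

£967.05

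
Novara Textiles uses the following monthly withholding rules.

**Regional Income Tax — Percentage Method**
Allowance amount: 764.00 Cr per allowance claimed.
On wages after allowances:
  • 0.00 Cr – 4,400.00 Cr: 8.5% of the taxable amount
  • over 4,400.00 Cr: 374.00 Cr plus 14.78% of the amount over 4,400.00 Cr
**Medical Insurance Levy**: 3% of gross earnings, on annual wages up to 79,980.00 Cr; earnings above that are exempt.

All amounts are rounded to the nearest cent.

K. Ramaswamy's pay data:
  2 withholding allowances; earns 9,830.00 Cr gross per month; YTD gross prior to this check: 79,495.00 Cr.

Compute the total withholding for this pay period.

965.27 Cr

Regional Income Tax: taxable = 9,830.00 Cr − 2×764.00 Cr = 8,302.00 Cr
  374.00 Cr + 14.78% × (8,302.00 Cr − 4,400.00 Cr) = 374.00 Cr + 14.78% × 3,902.00 Cr = 950.72 Cr
Medical Insurance Levy: cap 79,980.00 Cr − YTD 79,495.00 Cr = 485.00 Cr subject; 3% × 485.00 Cr = 14.55 Cr
Total: 950.72 Cr + 14.55 Cr = 965.27 Cr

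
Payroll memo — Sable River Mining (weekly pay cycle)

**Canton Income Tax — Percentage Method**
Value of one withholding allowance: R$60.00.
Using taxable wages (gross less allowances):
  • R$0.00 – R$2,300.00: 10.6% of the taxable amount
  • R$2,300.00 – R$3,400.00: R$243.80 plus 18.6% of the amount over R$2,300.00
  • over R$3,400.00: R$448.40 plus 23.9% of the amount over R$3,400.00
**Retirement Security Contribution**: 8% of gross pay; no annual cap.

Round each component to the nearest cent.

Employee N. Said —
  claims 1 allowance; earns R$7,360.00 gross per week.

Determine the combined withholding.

R$1,969.30

Canton Income Tax: taxable = R$7,360.00 − 1×R$60.00 = R$7,300.00
  R$448.40 + 23.9% × (R$7,300.00 − R$3,400.00) = R$448.40 + 23.9% × R$3,900.00 = R$1,380.50
Retirement Security Contribution: 8% × R$7,360.00 = R$588.80
Total: R$1,380.50 + R$588.80 = R$1,969.30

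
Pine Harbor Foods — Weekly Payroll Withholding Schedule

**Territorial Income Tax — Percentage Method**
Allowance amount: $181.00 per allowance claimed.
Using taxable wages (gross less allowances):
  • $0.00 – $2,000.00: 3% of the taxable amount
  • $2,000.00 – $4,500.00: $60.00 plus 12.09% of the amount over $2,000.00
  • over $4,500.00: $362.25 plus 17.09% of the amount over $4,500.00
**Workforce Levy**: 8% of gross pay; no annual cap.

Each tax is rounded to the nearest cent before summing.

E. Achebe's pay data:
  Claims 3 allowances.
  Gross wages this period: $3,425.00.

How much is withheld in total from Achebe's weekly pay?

Territorial Income Tax: taxable = $3,425.00 − 3×$181.00 = $2,882.00
  $60.00 + 12.09% × ($2,882.00 − $2,000.00) = $60.00 + 12.09% × $882.00 = $166.63
Workforce Levy: 8% × $3,425.00 = $274.00
Total: $166.63 + $274.00 = $440.63

$440.63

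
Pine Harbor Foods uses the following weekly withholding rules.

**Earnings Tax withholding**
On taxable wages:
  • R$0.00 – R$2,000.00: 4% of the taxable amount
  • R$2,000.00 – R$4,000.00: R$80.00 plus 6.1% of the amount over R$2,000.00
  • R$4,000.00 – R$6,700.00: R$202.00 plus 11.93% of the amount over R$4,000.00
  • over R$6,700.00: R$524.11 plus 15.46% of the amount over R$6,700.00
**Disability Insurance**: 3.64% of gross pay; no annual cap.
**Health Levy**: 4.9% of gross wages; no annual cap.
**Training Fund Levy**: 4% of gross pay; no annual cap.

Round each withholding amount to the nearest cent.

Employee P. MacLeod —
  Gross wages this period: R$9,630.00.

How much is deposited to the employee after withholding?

Earnings Tax: taxable = R$9,630.00
  R$524.11 + 15.46% × (R$9,630.00 − R$6,700.00) = R$524.11 + 15.46% × R$2,930.00 = R$977.09
Disability Insurance: 3.64% × R$9,630.00 = R$350.53
Health Levy: 4.9% × R$9,630.00 = R$471.87
Training Fund Levy: 4% × R$9,630.00 = R$385.20
Total withheld: R$977.09 + R$350.53 + R$471.87 + R$385.20 = R$2,184.69
Net pay: R$9,630.00 − R$2,184.69 = R$7,445.31

R$7,445.31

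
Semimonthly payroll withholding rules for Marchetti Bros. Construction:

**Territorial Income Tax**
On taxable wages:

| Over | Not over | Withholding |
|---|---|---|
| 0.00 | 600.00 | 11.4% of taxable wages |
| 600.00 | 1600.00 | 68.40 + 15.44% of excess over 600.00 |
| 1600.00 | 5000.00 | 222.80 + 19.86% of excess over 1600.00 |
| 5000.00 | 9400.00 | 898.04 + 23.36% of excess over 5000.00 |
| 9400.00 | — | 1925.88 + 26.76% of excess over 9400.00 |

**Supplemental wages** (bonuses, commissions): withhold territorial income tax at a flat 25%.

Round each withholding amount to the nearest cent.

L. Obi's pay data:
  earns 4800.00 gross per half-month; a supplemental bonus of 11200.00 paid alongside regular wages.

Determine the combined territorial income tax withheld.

Territorial Income Tax: taxable = 4800.00
  222.80 + 19.86% × (4800.00 − 1600.00) = 222.80 + 19.86% × 3200.00 = 858.32
Supplemental (25% flat on bonus): 25% × 11200.00 = 2800.00
Total territorial income tax: 858.32 + 2800.00 = 3658.32

3658.32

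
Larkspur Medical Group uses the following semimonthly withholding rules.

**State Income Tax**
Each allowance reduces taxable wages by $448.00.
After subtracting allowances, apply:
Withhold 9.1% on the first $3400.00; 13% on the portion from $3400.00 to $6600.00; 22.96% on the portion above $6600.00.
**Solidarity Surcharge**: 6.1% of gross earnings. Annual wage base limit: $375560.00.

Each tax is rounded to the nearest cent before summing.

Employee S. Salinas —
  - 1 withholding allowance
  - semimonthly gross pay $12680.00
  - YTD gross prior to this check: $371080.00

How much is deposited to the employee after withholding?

$10388.21

State Income Tax: taxable = $12680.00 − 1×$448.00 = $12232.00
  $725.40 + 22.96% × ($12232.00 − $6600.00) = $725.40 + 22.96% × $5632.00 = $2018.51
Solidarity Surcharge: cap $375560.00 − YTD $371080.00 = $4480.00 subject; 6.1% × $4480.00 = $273.28
Total withheld: $2018.51 + $273.28 = $2291.79
Net pay: $12680.00 − $2291.79 = $10388.21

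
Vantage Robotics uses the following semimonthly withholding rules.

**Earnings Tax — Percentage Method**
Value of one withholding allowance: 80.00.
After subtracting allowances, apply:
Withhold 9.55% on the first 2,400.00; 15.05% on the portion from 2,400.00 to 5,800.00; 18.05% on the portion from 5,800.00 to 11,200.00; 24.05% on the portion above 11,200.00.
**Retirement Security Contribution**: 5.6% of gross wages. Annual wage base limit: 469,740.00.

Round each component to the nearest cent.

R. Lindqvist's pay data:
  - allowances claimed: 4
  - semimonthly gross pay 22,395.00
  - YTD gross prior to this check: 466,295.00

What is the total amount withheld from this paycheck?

Earnings Tax: taxable = 22,395.00 − 4×80.00 = 22,075.00
  1,715.60 + 24.05% × (22,075.00 − 11,200.00) = 1,715.60 + 24.05% × 10,875.00 = 4,331.04
Retirement Security Contribution: cap 469,740.00 − YTD 466,295.00 = 3,445.00 subject; 5.6% × 3,445.00 = 192.92
Total: 4,331.04 + 192.92 = 4,523.96

4,523.96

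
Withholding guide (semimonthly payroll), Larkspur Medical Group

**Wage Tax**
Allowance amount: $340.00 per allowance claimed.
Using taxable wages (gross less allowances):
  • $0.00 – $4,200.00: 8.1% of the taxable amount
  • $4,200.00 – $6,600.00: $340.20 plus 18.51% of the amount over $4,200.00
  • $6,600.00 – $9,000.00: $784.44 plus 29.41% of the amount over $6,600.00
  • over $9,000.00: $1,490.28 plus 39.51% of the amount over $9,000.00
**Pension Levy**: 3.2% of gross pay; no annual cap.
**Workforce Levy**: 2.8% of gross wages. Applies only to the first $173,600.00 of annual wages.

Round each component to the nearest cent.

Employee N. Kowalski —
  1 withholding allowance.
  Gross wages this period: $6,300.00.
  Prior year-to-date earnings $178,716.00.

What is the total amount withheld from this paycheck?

$867.58

Wage Tax: taxable = $6,300.00 − 1×$340.00 = $5,960.00
  $340.20 + 18.51% × ($5,960.00 − $4,200.00) = $340.20 + 18.51% × $1,760.00 = $665.98
Pension Levy: 3.2% × $6,300.00 = $201.60
Workforce Levy: YTD $178,716.00 ≥ cap $173,600.00 → $0.00
Total: $665.98 + $201.60 + $0.00 = $867.58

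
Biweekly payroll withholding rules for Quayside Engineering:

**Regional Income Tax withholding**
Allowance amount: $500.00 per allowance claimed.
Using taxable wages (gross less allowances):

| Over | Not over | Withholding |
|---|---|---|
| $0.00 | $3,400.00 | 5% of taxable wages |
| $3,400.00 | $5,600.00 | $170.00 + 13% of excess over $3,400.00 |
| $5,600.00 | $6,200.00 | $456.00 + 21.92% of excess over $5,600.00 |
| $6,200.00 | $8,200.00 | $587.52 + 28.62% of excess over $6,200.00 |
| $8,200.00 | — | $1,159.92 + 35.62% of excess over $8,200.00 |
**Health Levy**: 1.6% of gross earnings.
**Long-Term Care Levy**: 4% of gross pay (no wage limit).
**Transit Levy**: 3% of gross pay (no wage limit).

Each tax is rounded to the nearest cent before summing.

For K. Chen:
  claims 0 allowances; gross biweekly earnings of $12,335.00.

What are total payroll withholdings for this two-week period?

$3,693.62

Regional Income Tax: taxable = $12,335.00
  $1,159.92 + 35.62% × ($12,335.00 − $8,200.00) = $1,159.92 + 35.62% × $4,135.00 = $2,632.81
Health Levy: 1.6% × $12,335.00 = $197.36
Long-Term Care Levy: 4% × $12,335.00 = $493.40
Transit Levy: 3% × $12,335.00 = $370.05
Total: $2,632.81 + $197.36 + $493.40 + $370.05 = $3,693.62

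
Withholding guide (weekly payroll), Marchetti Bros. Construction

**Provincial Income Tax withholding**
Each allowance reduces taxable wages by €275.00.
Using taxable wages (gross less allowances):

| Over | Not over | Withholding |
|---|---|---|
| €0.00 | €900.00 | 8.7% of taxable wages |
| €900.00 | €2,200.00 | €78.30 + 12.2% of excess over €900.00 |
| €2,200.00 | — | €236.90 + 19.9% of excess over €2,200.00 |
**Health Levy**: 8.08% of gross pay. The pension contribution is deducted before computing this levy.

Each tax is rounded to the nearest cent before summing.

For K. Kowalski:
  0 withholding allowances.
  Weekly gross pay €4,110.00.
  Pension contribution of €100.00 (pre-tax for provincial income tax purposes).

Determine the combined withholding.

€921.10

Provincial Income Tax: taxable = €4,110.00 − €100.00 = €4,010.00
  €236.90 + 19.9% × (€4,010.00 − €2,200.00) = €236.90 + 19.9% × €1,810.00 = €597.09
Health Levy: 8.08% × €4,010.00 = €324.01
Total: €597.09 + €324.01 = €921.10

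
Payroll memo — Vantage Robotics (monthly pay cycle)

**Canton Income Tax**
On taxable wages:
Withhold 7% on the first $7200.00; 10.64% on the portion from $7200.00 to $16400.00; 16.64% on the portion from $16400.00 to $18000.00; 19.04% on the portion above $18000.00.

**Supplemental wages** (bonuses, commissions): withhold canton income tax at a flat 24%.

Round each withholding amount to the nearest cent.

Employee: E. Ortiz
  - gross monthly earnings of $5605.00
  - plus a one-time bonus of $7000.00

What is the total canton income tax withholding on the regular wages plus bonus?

Canton Income Tax: taxable = $5605.00
  7% × $5605.00 = $392.35
Supplemental (24% flat on bonus): 24% × $7000.00 = $1680.00
Total canton income tax: $392.35 + $1680.00 = $2072.35

$2072.35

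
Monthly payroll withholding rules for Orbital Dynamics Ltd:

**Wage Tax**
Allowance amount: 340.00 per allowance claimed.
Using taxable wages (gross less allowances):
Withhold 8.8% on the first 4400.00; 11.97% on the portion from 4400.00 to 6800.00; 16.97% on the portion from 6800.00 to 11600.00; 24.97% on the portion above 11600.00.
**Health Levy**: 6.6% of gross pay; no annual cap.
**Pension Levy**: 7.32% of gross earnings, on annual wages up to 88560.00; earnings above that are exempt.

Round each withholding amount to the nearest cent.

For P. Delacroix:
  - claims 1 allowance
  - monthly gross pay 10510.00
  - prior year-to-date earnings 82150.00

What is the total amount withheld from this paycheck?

Wage Tax: taxable = 10510.00 − 1×340.00 = 10170.00
  674.48 + 16.97% × (10170.00 − 6800.00) = 674.48 + 16.97% × 3370.00 = 1246.37
Health Levy: 6.6% × 10510.00 = 693.66
Pension Levy: cap 88560.00 − YTD 82150.00 = 6410.00 subject; 7.32% × 6410.00 = 469.21
Total: 1246.37 + 693.66 + 469.21 = 2409.24

2409.24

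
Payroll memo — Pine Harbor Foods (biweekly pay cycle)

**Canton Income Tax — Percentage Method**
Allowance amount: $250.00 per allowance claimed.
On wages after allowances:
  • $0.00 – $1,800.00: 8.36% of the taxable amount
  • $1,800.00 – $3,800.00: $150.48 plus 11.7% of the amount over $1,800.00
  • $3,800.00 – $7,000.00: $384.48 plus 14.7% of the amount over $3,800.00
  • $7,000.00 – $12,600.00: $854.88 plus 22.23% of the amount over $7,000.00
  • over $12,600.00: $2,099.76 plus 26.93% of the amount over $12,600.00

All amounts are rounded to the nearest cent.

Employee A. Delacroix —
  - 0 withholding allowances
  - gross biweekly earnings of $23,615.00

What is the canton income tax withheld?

$5,066.10

Canton Income Tax: taxable = $23,615.00
  $2,099.76 + 26.93% × ($23,615.00 − $12,600.00) = $2,099.76 + 26.93% × $11,015.00 = $5,066.10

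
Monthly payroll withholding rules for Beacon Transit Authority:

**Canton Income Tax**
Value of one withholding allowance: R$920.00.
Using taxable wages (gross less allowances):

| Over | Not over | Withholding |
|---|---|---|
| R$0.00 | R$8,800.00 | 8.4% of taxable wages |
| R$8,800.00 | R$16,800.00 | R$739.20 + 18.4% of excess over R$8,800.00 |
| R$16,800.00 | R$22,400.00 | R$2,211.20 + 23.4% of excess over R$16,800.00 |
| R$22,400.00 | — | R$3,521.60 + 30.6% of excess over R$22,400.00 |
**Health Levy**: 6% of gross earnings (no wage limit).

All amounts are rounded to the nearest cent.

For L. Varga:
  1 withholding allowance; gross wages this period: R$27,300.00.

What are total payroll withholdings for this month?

R$6,377.48

Canton Income Tax: taxable = R$27,300.00 − 1×R$920.00 = R$26,380.00
  R$3,521.60 + 30.6% × (R$26,380.00 − R$22,400.00) = R$3,521.60 + 30.6% × R$3,980.00 = R$4,739.48
Health Levy: 6% × R$27,300.00 = R$1,638.00
Total: R$4,739.48 + R$1,638.00 = R$6,377.48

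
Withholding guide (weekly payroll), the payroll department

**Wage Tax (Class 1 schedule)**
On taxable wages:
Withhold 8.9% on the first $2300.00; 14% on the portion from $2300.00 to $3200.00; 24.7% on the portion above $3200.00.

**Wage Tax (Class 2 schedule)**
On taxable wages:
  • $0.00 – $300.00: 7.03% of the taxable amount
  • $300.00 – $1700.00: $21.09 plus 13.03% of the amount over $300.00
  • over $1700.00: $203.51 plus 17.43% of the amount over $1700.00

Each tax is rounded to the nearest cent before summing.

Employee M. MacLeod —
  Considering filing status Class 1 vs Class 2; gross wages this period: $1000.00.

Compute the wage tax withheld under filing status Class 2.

Wage Tax (Class 2): taxable = $1000.00
  $21.09 + 13.03% × ($1000.00 − $300.00) = $21.09 + 13.03% × $700.00 = $112.30

$112.30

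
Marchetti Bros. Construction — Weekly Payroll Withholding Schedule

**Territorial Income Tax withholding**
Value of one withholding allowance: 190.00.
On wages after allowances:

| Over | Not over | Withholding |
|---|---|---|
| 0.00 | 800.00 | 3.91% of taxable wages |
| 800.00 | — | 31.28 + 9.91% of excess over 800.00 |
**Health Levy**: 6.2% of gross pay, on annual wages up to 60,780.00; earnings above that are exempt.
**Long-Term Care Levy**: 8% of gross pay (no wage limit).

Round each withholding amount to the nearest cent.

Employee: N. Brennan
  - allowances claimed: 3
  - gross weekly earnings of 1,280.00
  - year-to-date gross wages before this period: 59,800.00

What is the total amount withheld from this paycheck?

190.92

Territorial Income Tax: taxable = 1,280.00 − 3×190.00 = 710.00
  3.91% × 710.00 = 27.76
Health Levy: cap 60,780.00 − YTD 59,800.00 = 980.00 subject; 6.2% × 980.00 = 60.76
Long-Term Care Levy: 8% × 1,280.00 = 102.40
Total: 27.76 + 60.76 + 102.40 = 190.92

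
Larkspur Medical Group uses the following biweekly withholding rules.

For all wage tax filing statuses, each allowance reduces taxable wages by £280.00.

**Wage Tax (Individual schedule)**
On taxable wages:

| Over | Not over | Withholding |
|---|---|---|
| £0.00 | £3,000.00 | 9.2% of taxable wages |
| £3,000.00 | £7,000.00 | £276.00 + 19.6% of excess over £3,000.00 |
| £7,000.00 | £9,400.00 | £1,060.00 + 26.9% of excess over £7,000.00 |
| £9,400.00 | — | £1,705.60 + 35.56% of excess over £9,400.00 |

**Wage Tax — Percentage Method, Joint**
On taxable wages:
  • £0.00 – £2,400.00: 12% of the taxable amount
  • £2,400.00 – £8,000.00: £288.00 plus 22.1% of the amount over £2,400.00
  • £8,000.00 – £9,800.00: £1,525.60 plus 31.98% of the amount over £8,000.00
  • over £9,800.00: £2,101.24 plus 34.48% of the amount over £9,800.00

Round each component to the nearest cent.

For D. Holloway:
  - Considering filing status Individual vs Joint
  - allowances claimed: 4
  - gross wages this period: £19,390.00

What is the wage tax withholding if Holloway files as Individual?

£4,859.77

Wage Tax (Individual): taxable = £19,390.00 − 4×£280.00 = £18,270.00
  £1,705.60 + 35.56% × (£18,270.00 − £9,400.00) = £1,705.60 + 35.56% × £8,870.00 = £4,859.77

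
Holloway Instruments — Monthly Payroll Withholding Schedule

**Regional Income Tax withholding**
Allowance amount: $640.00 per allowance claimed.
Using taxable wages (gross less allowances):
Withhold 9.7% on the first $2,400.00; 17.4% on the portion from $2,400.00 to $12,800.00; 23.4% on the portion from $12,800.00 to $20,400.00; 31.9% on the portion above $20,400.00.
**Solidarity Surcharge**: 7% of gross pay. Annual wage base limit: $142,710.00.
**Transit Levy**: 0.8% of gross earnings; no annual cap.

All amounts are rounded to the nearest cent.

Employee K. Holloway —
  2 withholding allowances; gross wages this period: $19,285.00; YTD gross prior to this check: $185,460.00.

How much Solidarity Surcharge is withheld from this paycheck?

$0.00

Solidarity Surcharge: YTD $185,460.00 ≥ cap $142,710.00 → $0.00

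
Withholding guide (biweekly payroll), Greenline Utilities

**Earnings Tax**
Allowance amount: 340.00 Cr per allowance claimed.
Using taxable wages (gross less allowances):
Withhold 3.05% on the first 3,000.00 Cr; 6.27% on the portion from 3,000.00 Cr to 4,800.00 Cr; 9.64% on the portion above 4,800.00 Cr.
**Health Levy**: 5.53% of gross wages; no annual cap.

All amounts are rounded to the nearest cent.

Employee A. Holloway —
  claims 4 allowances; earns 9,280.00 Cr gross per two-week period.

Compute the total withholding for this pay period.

1,018.31 Cr

Earnings Tax: taxable = 9,280.00 Cr − 4×340.00 Cr = 7,920.00 Cr
  204.36 Cr + 9.64% × (7,920.00 Cr − 4,800.00 Cr) = 204.36 Cr + 9.64% × 3,120.00 Cr = 505.13 Cr
Health Levy: 5.53% × 9,280.00 Cr = 513.18 Cr
Total: 505.13 Cr + 513.18 Cr = 1,018.31 Cr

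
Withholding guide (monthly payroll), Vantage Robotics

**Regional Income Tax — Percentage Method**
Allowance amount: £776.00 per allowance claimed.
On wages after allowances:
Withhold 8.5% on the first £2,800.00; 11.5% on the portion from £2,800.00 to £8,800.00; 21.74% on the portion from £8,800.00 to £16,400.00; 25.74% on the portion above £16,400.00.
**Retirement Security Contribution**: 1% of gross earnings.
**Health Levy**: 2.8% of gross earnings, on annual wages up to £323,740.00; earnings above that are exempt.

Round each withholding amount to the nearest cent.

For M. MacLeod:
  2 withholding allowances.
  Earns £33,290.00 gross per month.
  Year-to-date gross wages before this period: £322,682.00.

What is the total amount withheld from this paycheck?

Regional Income Tax: taxable = £33,290.00 − 2×£776.00 = £31,738.00
  £2,580.24 + 25.74% × (£31,738.00 − £16,400.00) = £2,580.24 + 25.74% × £15,338.00 = £6,528.24
Retirement Security Contribution: 1% × £33,290.00 = £332.90
Health Levy: cap £323,740.00 − YTD £322,682.00 = £1,058.00 subject; 2.8% × £1,058.00 = £29.62
Total: £6,528.24 + £332.90 + £29.62 = £6,890.76

£6,890.76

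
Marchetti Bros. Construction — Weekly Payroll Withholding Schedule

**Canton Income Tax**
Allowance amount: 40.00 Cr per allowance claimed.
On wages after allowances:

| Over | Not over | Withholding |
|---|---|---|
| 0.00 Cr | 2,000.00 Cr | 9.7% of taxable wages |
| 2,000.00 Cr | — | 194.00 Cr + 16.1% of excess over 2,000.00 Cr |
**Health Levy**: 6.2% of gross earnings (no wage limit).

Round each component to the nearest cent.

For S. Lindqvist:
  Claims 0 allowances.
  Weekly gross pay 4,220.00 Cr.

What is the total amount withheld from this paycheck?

Canton Income Tax: taxable = 4,220.00 Cr
  194.00 Cr + 16.1% × (4,220.00 Cr − 2,000.00 Cr) = 194.00 Cr + 16.1% × 2,220.00 Cr = 551.42 Cr
Health Levy: 6.2% × 4,220.00 Cr = 261.64 Cr
Total: 551.42 Cr + 261.64 Cr = 813.06 Cr

813.06 Cr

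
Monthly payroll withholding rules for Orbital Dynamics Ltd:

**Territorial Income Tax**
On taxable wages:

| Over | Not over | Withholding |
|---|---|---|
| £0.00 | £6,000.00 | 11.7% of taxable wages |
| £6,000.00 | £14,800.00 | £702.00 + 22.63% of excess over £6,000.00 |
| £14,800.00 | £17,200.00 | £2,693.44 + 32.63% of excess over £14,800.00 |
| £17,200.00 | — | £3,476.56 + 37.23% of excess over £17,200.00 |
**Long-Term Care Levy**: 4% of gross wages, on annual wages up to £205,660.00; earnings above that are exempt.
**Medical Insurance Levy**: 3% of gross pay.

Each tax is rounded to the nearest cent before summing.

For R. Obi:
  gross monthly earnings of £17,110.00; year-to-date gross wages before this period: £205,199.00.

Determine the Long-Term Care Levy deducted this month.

Long-Term Care Levy: cap £205,660.00 − YTD £205,199.00 = £461.00 subject; 4% × £461.00 = £18.44

£18.44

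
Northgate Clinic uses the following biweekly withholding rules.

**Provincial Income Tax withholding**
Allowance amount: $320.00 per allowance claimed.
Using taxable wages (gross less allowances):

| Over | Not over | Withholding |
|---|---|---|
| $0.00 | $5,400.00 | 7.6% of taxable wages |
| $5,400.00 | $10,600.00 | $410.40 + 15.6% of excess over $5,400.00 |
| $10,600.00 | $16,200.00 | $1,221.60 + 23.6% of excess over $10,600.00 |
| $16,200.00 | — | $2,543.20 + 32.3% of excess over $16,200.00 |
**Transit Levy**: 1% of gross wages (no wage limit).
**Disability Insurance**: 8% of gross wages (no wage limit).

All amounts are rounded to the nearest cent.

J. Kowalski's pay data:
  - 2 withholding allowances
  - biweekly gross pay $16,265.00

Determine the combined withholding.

Provincial Income Tax: taxable = $16,265.00 − 2×$320.00 = $15,625.00
  $1,221.60 + 23.6% × ($15,625.00 − $10,600.00) = $1,221.60 + 23.6% × $5,025.00 = $2,407.50
Transit Levy: 1% × $16,265.00 = $162.65
Disability Insurance: 8% × $16,265.00 = $1,301.20
Total: $2,407.50 + $162.65 + $1,301.20 = $3,871.35

$3,871.35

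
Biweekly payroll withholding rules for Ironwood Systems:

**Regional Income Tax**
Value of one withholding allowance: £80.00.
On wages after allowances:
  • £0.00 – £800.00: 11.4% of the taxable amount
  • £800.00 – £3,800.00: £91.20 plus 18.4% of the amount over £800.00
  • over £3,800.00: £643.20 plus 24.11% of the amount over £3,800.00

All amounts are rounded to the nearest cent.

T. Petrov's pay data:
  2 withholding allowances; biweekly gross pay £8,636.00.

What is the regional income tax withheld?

£1,770.58

Regional Income Tax: taxable = £8,636.00 − 2×£80.00 = £8,476.00
  £643.20 + 24.11% × (£8,476.00 − £3,800.00) = £643.20 + 24.11% × £4,676.00 = £1,770.58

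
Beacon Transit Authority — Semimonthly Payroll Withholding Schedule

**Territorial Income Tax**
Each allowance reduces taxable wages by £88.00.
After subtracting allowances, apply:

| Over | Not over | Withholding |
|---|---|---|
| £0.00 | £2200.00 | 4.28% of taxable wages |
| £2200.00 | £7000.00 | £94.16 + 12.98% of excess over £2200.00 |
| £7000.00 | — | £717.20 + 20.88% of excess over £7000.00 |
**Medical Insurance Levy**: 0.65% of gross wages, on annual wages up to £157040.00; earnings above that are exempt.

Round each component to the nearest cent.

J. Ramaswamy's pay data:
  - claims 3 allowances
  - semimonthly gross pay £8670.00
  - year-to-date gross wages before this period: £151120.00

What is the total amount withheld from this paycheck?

£1049.25

Territorial Income Tax: taxable = £8670.00 − 3×£88.00 = £8406.00
  £717.20 + 20.88% × (£8406.00 − £7000.00) = £717.20 + 20.88% × £1406.00 = £1010.77
Medical Insurance Levy: cap £157040.00 − YTD £151120.00 = £5920.00 subject; 0.65% × £5920.00 = £38.48
Total: £1010.77 + £38.48 = £1049.25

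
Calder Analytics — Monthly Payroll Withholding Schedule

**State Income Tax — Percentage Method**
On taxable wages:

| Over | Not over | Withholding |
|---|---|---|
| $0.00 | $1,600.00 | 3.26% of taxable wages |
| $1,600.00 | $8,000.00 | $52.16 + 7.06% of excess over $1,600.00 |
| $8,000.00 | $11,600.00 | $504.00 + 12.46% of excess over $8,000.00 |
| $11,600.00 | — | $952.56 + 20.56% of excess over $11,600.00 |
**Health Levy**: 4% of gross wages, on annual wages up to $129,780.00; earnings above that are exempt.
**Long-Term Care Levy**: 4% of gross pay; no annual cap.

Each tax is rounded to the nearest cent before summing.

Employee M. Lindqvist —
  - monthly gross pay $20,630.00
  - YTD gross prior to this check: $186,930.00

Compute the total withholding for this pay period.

State Income Tax: taxable = $20,630.00
  $952.56 + 20.56% × ($20,630.00 − $11,600.00) = $952.56 + 20.56% × $9,030.00 = $2,809.13
Health Levy: YTD $186,930.00 ≥ cap $129,780.00 → $0.00
Long-Term Care Levy: 4% × $20,630.00 = $825.20
Total: $2,809.13 + $0.00 + $825.20 = $3,634.33

$3,634.33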